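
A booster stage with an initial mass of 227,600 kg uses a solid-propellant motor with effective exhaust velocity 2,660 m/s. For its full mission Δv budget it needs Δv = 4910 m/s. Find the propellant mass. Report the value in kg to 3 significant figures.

m₀/m_f = exp(Δv / v_e) = exp(4910 / 2660.0) = exp(1.8459) = 6.3336.
m_f = 227,600 / 6.3336 = 35,935.3 kg, so propellant = m₀ − m_f = 227,600 − 35,935.3 = 191,664.7 kg.

propellant mass ≈ 192000 kg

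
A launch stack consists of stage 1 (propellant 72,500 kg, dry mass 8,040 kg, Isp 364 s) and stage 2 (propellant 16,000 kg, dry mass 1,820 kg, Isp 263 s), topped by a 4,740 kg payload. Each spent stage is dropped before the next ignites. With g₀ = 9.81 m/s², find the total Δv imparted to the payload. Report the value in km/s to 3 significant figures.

Δv ≈ 7.52 km/s

Ignition mass of stage 1 = 72,500+8,040 + 16,000+1,820 + 4,740 = 103,100 kg.
Stage 1: m₀ = 103,100 kg, m_f = 103,100 − 72,500 = 30,600 kg; Δv = 364×9.81×ln(3.369) = 3570.8×1.2147 ≈ 4337 m/s.
Stage 2: m₀ = 22,560 kg, m_f = 22,560 − 16,000 = 6,560 kg; Δv = 263×9.81×ln(3.439) = 2580.0×1.2352 ≈ 3187 m/s.
Total Δv = 4337 + 3187 = 7524 m/s.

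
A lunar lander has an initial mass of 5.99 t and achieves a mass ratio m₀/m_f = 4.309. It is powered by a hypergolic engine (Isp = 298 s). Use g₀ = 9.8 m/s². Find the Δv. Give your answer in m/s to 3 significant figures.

v_e = Isp · g₀ = 298 × 9.8 = 2920.4 m/s.
Δv = v_e · ln(4.309) = 2920.4 × 1.4607 ≈ 4265.8 m/s.

Δv ≈ 4270 m/s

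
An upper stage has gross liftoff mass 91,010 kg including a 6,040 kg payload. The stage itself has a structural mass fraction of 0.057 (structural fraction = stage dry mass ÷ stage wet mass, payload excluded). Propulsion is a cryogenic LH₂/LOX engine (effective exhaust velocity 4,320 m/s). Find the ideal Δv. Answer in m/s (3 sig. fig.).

Δv ≈ 9170 m/s

Stage wet mass = m₀ − payload = 91,010 − 6,040 = 84,970 kg.
Stage dry mass = ε × stage wet mass = 0.057 × 84,970 = 4,843.29 kg.
Burnout mass m_f = stage dry + payload = 4,843.29 + 6,040 = 10,883.29 kg.
By the Tsiolkovsky rocket equation, Δv = v_e · ln(91,010/10,883.29) = 4320.0 × ln(8.362) = 4320.0 × 2.1237 ≈ 9175 m/s.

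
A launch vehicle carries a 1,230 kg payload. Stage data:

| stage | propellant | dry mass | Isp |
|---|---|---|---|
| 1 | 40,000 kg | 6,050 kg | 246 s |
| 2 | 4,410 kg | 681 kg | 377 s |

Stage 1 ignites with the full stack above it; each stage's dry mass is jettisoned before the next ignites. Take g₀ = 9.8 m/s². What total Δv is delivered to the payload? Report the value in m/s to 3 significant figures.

Ignition mass of stage 1 = 40,000+6,050 + 4,410+681 + 1,230 = 52,371 kg.
Stage 1: m₀ = 52,371 kg, m_f = 52,371 − 40,000 = 12,371 kg; Δv = 246×9.8×ln(4.233) = 2410.8×1.4430 ≈ 3479 m/s.
Stage 2: m₀ = 6,321 kg, m_f = 6,321 − 4,410 = 1,911 kg; Δv = 377×9.8×ln(3.308) = 3694.6×1.1963 ≈ 4420 m/s.
Total Δv = 3479 + 4420 = 7899 m/s.

Δv ≈ 7900 m/s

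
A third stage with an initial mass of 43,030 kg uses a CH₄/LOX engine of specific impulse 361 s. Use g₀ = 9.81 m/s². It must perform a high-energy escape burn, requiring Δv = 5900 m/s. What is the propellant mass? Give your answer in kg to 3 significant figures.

v_e = Isp · g₀ = 361 × 9.81 = 3541.4 m/s.
From the ideal rocket equation, m₀/m_f = exp(Δv / v_e) = exp(5900 / 3541.4) = exp(1.6660) = 5.2910.
m_f = 43,030 / 5.2910 = 8,132.68 kg, so propellant = m₀ − m_f = 43,030 − 8,132.68 = 34,897.32 kg.

propellant mass ≈ 34900 kg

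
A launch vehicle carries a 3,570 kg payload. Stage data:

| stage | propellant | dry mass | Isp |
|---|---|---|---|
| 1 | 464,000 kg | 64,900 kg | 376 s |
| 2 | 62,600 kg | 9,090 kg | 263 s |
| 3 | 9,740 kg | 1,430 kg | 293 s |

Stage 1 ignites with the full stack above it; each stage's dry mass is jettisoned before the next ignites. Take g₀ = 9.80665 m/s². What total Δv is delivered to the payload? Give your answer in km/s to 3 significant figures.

Ignition mass of stage 1 = 464,000+64,900 + 62,600+9,090 + 9,740+1,430 + 3,570 = 615,330 kg.
Stage 1: m₀ = 615,330 kg, m_f = 615,330 − 464,000 = 151,330 kg; Δv = 376×9.80665×ln(4.066) = 3687.3×1.4027 ≈ 5172 m/s.
Stage 2: m₀ = 86,430 kg, m_f = 86,430 − 62,600 = 23,830 kg; Δv = 263×9.80665×ln(3.627) = 2579.1×1.2884 ≈ 3323 m/s.
Stage 3: m₀ = 14,740 kg, m_f = 14,740 − 9,740 = 5,000 kg; Δv = 293×9.80665×ln(2.948) = 2873.3×1.0811 ≈ 3106 m/s.
Total Δv = 5172 + 3323 + 3106 = 11601 m/s.

Δv ≈ 11.6 km/s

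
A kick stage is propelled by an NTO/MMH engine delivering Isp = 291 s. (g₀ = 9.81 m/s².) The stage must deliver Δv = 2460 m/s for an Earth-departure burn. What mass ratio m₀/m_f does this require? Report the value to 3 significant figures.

v_e = Isp · g₀ = 291 × 9.81 = 2854.7 m/s.
Rocket equation: m₀/m_f = exp(Δv / v_e) = exp(2460 / 2854.7) = exp(0.8617) = 2.3673.

mass ratio ≈ 2.37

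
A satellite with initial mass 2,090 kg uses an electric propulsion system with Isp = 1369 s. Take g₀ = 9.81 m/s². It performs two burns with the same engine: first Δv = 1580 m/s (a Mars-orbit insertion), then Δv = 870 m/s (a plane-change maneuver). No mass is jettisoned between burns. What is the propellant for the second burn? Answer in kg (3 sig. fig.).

propellant for the second burn ≈ 117 kg

v_e = Isp · g₀ = 1369 × 9.81 = 13429.9 m/s.
After the first burn: m = 2090 × exp(−1580/13429.9) = 2090 × 0.88901 = 1,858.03 kg.
After the second burn: m = 1,858.03 × exp(−870/13429.9) = 1,858.03 × 0.93727 = 1,741.48 kg.
Second-burn propellant = 1,858.03 − 1,741.48 = 116.55 kg.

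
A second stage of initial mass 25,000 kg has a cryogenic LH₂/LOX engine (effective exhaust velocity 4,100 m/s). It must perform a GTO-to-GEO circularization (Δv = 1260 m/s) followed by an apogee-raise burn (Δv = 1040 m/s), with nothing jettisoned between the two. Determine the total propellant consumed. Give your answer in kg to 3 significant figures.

After the first burn: m = 25000 × exp(−1260/4100.0) = 25000 × 0.73542 = 18,385.5 kg.
After the second burn: m = 18,385.5 × exp(−1040/4100.0) = 18,385.5 × 0.77596 = 14,266.4 kg.
Total propellant = m₀ − m_final = 25000 − 14,266.4 = 10,733.6 kg.

total propellant consumed ≈ 10700 kg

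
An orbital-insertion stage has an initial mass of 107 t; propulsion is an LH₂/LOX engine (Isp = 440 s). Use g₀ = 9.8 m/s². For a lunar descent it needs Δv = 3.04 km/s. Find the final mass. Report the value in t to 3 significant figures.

v_e = Isp · g₀ = 440 × 9.8 = 4312.0 m/s.
m₀/m_f = exp(Δv / v_e) = exp(3040 / 4312.0) = exp(0.7050) = 2.0239.
m_f = m₀ / 2.0239 = 107 / 2.0239 = 52.8682 t.

final mass ≈ 52.9 t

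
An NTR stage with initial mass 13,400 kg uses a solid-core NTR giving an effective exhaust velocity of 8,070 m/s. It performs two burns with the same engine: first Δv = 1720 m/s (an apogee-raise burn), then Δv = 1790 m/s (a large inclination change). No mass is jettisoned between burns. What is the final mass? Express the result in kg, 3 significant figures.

final mass ≈ 8670 kg

After the first burn: m = 13400 × exp(−1720/8070.0) = 13400 × 0.80805 = 10,827.9 kg.
After the second burn: m = 10,827.9 × exp(−1790/8070.0) = 10,827.9 × 0.80107 = 8,673.91 kg.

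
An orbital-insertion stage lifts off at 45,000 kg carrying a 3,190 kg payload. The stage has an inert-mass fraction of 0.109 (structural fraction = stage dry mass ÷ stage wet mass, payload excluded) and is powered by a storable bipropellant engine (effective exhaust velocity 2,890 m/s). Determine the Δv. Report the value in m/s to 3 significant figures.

Stage wet mass = m₀ − payload = 45,000 − 3,190 = 41,810 kg.
Stage dry mass = ε × stage wet mass = 0.109 × 41,810 = 4,557.29 kg.
Burnout mass m_f = stage dry + payload = 4,557.29 + 3,190 = 7,747.29 kg.
By the Tsiolkovsky rocket equation, Δv = v_e · ln(45,000/7,747.29) = 2890.0 × ln(5.808) = 2890.0 × 1.7593 ≈ 5084 m/s.

Δv ≈ 5080 m/s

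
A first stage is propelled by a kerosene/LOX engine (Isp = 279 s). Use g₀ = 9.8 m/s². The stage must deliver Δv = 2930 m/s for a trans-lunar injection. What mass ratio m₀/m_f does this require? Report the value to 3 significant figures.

v_e = Isp · g₀ = 279 × 9.8 = 2734.2 m/s.
m₀/m_f = exp(Δv / v_e) = exp(2930 / 2734.2) = exp(1.0716) = 2.9201.

mass ratio ≈ 2.92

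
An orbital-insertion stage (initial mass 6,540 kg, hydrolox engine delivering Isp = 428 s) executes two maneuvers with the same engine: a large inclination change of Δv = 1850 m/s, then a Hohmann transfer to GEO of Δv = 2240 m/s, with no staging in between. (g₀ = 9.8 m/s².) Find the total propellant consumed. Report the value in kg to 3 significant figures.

v_e = Isp · g₀ = 428 × 9.8 = 4194.4 m/s.
After the first burn: m = 6540 × exp(−1850/4194.4) = 6540 × 0.64335 = 4,207.51 kg.
After the second burn: m = 4,207.51 × exp(−2240/4194.4) = 4,207.51 × 0.58623 = 2,466.57 kg.
Total propellant = m₀ − m_final = 6540 − 2,466.57 = 4,073.43 kg.

total propellant consumed ≈ 4070 kg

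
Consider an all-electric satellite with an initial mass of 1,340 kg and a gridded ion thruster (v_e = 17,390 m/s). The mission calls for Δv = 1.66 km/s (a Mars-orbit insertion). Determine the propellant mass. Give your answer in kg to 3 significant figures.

propellant mass ≈ 122 kg

Using Δv = v_e ln(m₀/m_f): m₀/m_f = exp(Δv / v_e) = exp(1660 / 17390.0) = exp(0.0955) = 1.1002.
m_f = 1,340 / 1.1002 = 1,217.96 kg, so propellant = m₀ − m_f = 1,340 − 1,217.96 = 122.04 kg.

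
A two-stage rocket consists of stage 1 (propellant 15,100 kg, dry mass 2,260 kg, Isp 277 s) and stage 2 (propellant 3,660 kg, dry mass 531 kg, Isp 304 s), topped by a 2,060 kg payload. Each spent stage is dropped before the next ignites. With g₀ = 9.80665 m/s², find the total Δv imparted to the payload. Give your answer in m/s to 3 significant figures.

Δv ≈ 5400 m/s

Ignition mass of stage 1 = 15,100+2,260 + 3,660+531 + 2,060 = 23,611 kg.
Stage 1: m₀ = 23,611 kg, m_f = 23,611 − 15,100 = 8,511 kg; Δv = 277×9.80665×ln(2.774) = 2716.4×1.0204 ≈ 2772 m/s.
Stage 2: m₀ = 6,251 kg, m_f = 6,251 − 3,660 = 2,591 kg; Δv = 304×9.80665×ln(2.413) = 2981.2×0.8807 ≈ 2626 m/s.
Total Δv = 2772 + 2626 = 5398 m/s.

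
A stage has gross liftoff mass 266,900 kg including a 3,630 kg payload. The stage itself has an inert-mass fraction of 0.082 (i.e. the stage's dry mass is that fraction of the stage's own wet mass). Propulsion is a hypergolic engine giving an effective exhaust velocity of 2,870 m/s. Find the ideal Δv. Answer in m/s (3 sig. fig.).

Δv ≈ 6770 m/s

Stage wet mass = m₀ − payload = 266,900 − 3,630 = 263,270 kg.
Stage dry mass = ε × stage wet mass = 0.082 × 263,270 = 21,588.1 kg.
Burnout mass m_f = stage dry + payload = 21,588.1 + 3,630 = 25,218.1 kg.
Δv = v_e · ln(266,900/25,218.1) = 2870.0 × ln(10.58) = 2870.0 × 2.3593 ≈ 6771 m/s.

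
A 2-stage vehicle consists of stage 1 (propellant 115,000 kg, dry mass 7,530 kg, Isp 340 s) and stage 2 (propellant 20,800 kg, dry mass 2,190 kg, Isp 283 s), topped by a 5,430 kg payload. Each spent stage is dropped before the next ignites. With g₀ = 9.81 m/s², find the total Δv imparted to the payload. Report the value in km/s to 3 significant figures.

Δv ≈ 8.44 km/s

Ignition mass of stage 1 = 115,000+7,530 + 20,800+2,190 + 5,430 = 150,950 kg.
Stage 1: m₀ = 150,950 kg, m_f = 150,950 − 115,000 = 35,950 kg; Δv = 340×9.81×ln(4.199) = 3335.4×1.4348 ≈ 4786 m/s.
Stage 2: m₀ = 28,420 kg, m_f = 28,420 − 20,800 = 7,620 kg; Δv = 283×9.81×ln(3.73) = 2776.2×1.3163 ≈ 3654 m/s.
Total Δv = 4786 + 3654 = 8440 m/s.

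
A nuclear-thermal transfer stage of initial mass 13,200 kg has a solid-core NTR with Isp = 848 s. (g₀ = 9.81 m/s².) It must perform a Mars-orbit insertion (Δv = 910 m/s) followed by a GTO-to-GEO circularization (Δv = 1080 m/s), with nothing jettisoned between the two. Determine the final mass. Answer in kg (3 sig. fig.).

v_e = Isp · g₀ = 848 × 9.81 = 8318.9 m/s.
After the first burn: m = 13200 × exp(−910/8318.9) = 13200 × 0.89638 = 11,832.2 kg.
After the second burn: m = 11,832.2 × exp(−1080/8318.9) = 11,832.2 × 0.87825 = 10,391.6 kg.

final mass ≈ 10400 kg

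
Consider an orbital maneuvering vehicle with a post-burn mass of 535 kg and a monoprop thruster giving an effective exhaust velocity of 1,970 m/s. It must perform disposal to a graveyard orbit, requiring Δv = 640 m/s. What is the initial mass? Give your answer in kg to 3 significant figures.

initial mass ≈ 740 kg

m₀/m_f = exp(Δv / v_e) = exp(640 / 1970.0) = exp(0.3249) = 1.3839.
m₀ = m_f × 1.3839 = 535 × 1.3839 = 740.387 kg.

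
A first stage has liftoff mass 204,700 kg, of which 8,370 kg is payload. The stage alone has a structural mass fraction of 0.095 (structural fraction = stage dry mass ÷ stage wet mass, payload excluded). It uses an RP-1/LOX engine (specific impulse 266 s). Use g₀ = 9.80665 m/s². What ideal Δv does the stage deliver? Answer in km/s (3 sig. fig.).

Stage wet mass = m₀ − payload = 204,700 − 8,370 = 196,330 kg.
Stage dry mass = ε × stage wet mass = 0.095 × 196,330 = 18,651.4 kg.
Burnout mass m_f = stage dry + payload = 18,651.4 + 8,370 = 27,021.4 kg.
v_e = Isp · g₀ = 266 × 9.80665 = 2608.6 m/s.
Rocket equation: Δv = v_e · ln(204,700/27,021.4) = 2608.6 × ln(7.575) = 2608.6 × 2.0249 ≈ 5282 m/s.

Δv ≈ 5.28 km/s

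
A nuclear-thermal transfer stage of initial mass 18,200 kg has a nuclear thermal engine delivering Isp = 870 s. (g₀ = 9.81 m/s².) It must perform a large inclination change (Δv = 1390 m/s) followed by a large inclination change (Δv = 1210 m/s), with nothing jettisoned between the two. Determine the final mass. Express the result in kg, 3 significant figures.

final mass ≈ 13400 kg

v_e = Isp · g₀ = 870 × 9.81 = 8534.7 m/s.
After the first burn: m = 18200 × exp(−1390/8534.7) = 18200 × 0.84971 = 15,464.7 kg.
After the second burn: m = 15,464.7 × exp(−1210/8534.7) = 15,464.7 × 0.86782 = 13,420.6 kg.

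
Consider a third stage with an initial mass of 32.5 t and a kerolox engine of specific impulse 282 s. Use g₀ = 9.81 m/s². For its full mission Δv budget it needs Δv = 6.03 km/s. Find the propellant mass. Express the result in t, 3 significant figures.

propellant mass ≈ 28.8 t

v_e = Isp · g₀ = 282 × 9.81 = 2766.4 m/s.
Rocket equation: m₀/m_f = exp(Δv / v_e) = exp(6030 / 2766.4) = exp(2.1797) = 8.8438.
m_f = 32.5 / 8.8438 = 3.67489 t, so propellant = m₀ − m_f = 32.5 − 3.67489 = 28.82511 t.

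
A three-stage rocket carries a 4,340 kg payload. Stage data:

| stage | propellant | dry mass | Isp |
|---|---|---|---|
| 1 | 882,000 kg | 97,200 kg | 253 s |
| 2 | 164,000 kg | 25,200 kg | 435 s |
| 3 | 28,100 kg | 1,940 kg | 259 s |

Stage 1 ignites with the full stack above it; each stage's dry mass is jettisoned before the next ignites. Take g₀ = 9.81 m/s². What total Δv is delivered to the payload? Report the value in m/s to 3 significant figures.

Δv ≈ 13200 m/s

Ignition mass of stage 1 = 882,000+97,200 + 164,000+25,200 + 28,100+1,940 + 4,340 = 1,202,780 kg.
Stage 1: m₀ = 1,202,780 kg, m_f = 1,202,780 − 882,000 = 320,780 kg; Δv = 253×9.81×ln(3.75) = 2481.9×1.3216 ≈ 3280 m/s.
Stage 2: m₀ = 223,580 kg, m_f = 223,580 − 164,000 = 59,580 kg; Δv = 435×9.81×ln(3.753) = 4267.4×1.3224 ≈ 5643 m/s.
Stage 3: m₀ = 34,380 kg, m_f = 34,380 − 28,100 = 6,280 kg; Δv = 259×9.81×ln(5.475) = 2540.8×1.7001 ≈ 4320 m/s.
Total Δv = 3280 + 5643 + 4320 = 13243 m/s.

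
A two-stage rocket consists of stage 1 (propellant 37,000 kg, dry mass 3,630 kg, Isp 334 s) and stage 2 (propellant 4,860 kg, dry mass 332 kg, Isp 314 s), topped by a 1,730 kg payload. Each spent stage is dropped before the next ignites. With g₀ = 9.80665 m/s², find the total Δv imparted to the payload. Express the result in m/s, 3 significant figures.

Ignition mass of stage 1 = 37,000+3,630 + 4,860+332 + 1,730 = 47,552 kg.
Stage 1: m₀ = 47,552 kg, m_f = 47,552 − 37,000 = 10,552 kg; Δv = 334×9.80665×ln(4.506) = 3275.4×1.5055 ≈ 4931 m/s.
Stage 2: m₀ = 6,922 kg, m_f = 6,922 − 4,860 = 2,062 kg; Δv = 314×9.80665×ln(3.357) = 3079.3×1.2110 ≈ 3729 m/s.
Total Δv = 4931 + 3729 = 8660 m/s.

Δv ≈ 8660 m/s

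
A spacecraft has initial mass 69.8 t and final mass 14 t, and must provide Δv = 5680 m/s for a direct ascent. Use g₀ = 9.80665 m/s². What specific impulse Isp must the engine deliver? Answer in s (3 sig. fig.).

Isp ≈ 361 s

ln(m₀/m_f) = ln(69800/14000) = ln(4.986) = 1.6066.
From the ideal rocket equation, v_e = Δv / ln(m₀/m_f) = 5680 / 1.6066 = 3535.5 m/s.
Isp = v_e / g₀ = 3535.5 / 9.80665 = 360.5 s.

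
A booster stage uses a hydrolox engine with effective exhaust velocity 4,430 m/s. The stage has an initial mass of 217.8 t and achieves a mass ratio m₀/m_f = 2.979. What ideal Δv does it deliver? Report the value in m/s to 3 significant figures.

Δv ≈ 4840 m/s

Δv = v_e · ln(2.979) = 4430.0 × 1.0916 ≈ 4835.7 m/s.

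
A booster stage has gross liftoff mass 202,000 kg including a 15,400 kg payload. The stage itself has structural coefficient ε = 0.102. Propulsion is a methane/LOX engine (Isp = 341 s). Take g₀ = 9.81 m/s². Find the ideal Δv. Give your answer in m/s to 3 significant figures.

Δv ≈ 5920 m/s

Stage wet mass = m₀ − payload = 202,000 − 15,400 = 186,600 kg.
Stage dry mass = ε × stage wet mass = 0.102 × 186,600 = 19,033.2 kg.
Burnout mass m_f = stage dry + payload = 19,033.2 + 15,400 = 34,433.2 kg.
v_e = Isp · g₀ = 341 × 9.81 = 3345.2 m/s.
Using Δv = v_e ln(m₀/m_f): Δv = v_e · ln(202,000/34,433.2) = 3345.2 × ln(5.866) = 3345.2 × 1.7692 ≈ 5919 m/s.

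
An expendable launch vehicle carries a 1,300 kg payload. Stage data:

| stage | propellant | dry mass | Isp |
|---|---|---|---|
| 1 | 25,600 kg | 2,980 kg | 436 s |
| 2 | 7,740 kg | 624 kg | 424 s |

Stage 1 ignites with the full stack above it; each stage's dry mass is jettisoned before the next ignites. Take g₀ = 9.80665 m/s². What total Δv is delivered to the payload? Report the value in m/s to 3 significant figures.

Δv ≈ 11400 m/s

Ignition mass of stage 1 = 25,600+2,980 + 7,740+624 + 1,300 = 38,244 kg.
Stage 1: m₀ = 38,244 kg, m_f = 38,244 − 25,600 = 12,644 kg; Δv = 436×9.80665×ln(3.025) = 4275.7×1.1068 ≈ 4732 m/s.
Stage 2: m₀ = 9,664 kg, m_f = 9,664 − 7,740 = 1,924 kg; Δv = 424×9.80665×ln(5.023) = 4158.0×1.6140 ≈ 6711 m/s.
Total Δv = 4732 + 6711 = 11443 m/s.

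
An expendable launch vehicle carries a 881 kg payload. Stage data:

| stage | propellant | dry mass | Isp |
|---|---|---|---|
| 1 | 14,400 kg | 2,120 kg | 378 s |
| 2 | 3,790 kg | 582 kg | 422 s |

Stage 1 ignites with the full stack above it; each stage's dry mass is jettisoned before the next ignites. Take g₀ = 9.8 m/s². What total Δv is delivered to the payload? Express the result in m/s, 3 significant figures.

Ignition mass of stage 1 = 14,400+2,120 + 3,790+582 + 881 = 21,773 kg.
Stage 1: m₀ = 21,773 kg, m_f = 21,773 − 14,400 = 7,373 kg; Δv = 378×9.8×ln(2.953) = 3704.4×1.0828 ≈ 4011 m/s.
Stage 2: m₀ = 5,253 kg, m_f = 5,253 − 3,790 = 1,463 kg; Δv = 422×9.8×ln(3.591) = 4135.6×1.2783 ≈ 5287 m/s.
Total Δv = 4011 + 5287 = 9298 m/s.

Δv ≈ 9300 m/s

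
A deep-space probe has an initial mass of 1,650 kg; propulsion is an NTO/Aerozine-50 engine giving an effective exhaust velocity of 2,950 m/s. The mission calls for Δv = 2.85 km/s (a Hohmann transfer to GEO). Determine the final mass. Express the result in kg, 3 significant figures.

final mass ≈ 628 kg

m₀/m_f = exp(Δv / v_e) = exp(2850 / 2950.0) = exp(0.9661) = 2.6277.
m_f = m₀ / 2.6277 = 1,650 / 2.6277 = 627.926 kg.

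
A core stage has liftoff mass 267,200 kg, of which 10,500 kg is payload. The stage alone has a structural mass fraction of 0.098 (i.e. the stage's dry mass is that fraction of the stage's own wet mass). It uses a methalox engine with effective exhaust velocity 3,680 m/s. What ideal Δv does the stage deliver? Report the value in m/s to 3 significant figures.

Stage wet mass = m₀ − payload = 267,200 − 10,500 = 256,700 kg.
Stage dry mass = ε × stage wet mass = 0.098 × 256,700 = 25,156.6 kg.
Burnout mass m_f = stage dry + payload = 25,156.6 + 10,500 = 35,656.6 kg.
Δv = v_e · ln(267,200/35,656.6) = 3680.0 × ln(7.494) = 3680.0 × 2.0141 ≈ 7412 m/s.

Δv ≈ 7410 m/s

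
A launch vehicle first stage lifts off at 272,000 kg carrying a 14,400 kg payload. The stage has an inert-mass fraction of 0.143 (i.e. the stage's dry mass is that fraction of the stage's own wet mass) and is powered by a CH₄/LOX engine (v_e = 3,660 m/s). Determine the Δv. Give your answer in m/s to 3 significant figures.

Stage wet mass = m₀ − payload = 272,000 − 14,400 = 257,600 kg.
Stage dry mass = ε × stage wet mass = 0.143 × 257,600 = 36,836.8 kg.
Burnout mass m_f = stage dry + payload = 36,836.8 + 14,400 = 51,236.8 kg.
From the ideal rocket equation, Δv = v_e · ln(272,000/51,236.8) = 3660.0 × ln(5.309) = 3660.0 × 1.6693 ≈ 6110 m/s.

Δv ≈ 6110 m/s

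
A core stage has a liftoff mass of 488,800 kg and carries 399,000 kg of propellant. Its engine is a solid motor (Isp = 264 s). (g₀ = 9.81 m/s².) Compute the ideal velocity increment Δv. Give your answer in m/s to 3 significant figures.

Δv ≈ 4390 m/s

v_e = Isp · g₀ = 264 × 9.81 = 2589.8 m/s.
m_f = m₀ − m_prop = 488,800 − 399,000 = 89,800 kg.
Rocket equation: Δv = v_e · ln(m₀/m_f) = 2589.8 × ln(5.443) = 2589.8 × 1.6944 ≈ 4388.1 m/s.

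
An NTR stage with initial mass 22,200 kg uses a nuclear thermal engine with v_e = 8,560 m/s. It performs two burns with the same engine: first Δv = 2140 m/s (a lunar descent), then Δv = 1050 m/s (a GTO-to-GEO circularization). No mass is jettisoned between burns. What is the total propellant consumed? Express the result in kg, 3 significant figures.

After the first burn: m = 22200 × exp(−2140/8560.0) = 22200 × 0.77880 = 17,289.4 kg.
After the second burn: m = 17,289.4 × exp(−1050/8560.0) = 17,289.4 × 0.88456 = 15,293.5 kg.
Total propellant = m₀ − m_final = 22200 − 15,293.5 = 6,906.5 kg.

total propellant consumed ≈ 6910 kg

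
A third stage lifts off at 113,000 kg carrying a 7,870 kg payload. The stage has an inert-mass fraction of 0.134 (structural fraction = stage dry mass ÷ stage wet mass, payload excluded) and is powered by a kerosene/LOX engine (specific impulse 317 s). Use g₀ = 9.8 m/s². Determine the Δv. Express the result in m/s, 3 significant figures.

Stage wet mass = m₀ − payload = 113,000 − 7,870 = 105,130 kg.
Stage dry mass = ε × stage wet mass = 0.134 × 105,130 = 14,087.4 kg.
Burnout mass m_f = stage dry + payload = 14,087.4 + 7,870 = 21,957.4 kg.
v_e = Isp · g₀ = 317 × 9.8 = 3106.6 m/s.
From the ideal rocket equation, Δv = v_e · ln(113,000/21,957.4) = 3106.6 × ln(5.146) = 3106.6 × 1.6383 ≈ 5089 m/s.

Δv ≈ 5090 m/s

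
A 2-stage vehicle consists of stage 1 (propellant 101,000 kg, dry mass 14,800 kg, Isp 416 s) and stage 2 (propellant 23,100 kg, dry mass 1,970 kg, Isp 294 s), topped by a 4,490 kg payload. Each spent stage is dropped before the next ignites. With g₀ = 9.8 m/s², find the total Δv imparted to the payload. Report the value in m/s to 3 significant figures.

Δv ≈ 9220 m/s

Ignition mass of stage 1 = 101,000+14,800 + 23,100+1,970 + 4,490 = 145,360 kg.
Stage 1: m₀ = 145,360 kg, m_f = 145,360 − 101,000 = 44,360 kg; Δv = 416×9.8×ln(3.277) = 4076.8×1.1869 ≈ 4839 m/s.
Stage 2: m₀ = 29,560 kg, m_f = 29,560 − 23,100 = 6,460 kg; Δv = 294×9.8×ln(4.576) = 2881.2×1.5208 ≈ 4382 m/s.
Total Δv = 4839 + 4382 = 9221 m/s.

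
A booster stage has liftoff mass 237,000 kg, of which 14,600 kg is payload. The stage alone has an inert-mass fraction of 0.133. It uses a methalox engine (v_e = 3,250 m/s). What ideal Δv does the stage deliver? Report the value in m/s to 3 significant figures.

Stage wet mass = m₀ − payload = 237,000 − 14,600 = 222,400 kg.
Stage dry mass = ε × stage wet mass = 0.133 × 222,400 = 29,579.2 kg.
Burnout mass m_f = stage dry + payload = 29,579.2 + 14,600 = 44,179.2 kg.
From the ideal rocket equation, Δv = v_e · ln(237,000/44,179.2) = 3250.0 × ln(5.365) = 3250.0 × 1.6798 ≈ 5459 m/s.

Δv ≈ 5460 m/s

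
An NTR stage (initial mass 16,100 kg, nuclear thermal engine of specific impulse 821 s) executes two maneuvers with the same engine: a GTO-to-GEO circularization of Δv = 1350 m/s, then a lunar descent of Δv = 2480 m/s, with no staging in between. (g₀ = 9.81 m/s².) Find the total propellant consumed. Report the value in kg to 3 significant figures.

total propellant consumed ≈ 6090 kg

v_e = Isp · g₀ = 821 × 9.81 = 8054.0 m/s.
After the first burn: m = 16100 × exp(−1350/8054.0) = 16100 × 0.84568 = 13,615.4 kg.
After the second burn: m = 13,615.4 × exp(−2480/8054.0) = 13,615.4 × 0.73497 = 10,006.9 kg.
Total propellant = m₀ − m_final = 16100 − 10,006.9 = 6,093.1 kg.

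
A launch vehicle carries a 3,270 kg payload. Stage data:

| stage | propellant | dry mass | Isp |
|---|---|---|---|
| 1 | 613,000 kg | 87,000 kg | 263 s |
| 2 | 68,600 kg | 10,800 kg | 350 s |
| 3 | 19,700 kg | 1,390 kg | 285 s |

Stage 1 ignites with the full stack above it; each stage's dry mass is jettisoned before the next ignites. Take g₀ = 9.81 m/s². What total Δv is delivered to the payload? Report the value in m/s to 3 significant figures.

Ignition mass of stage 1 = 613,000+87,000 + 68,600+10,800 + 19,700+1,390 + 3,270 = 803,760 kg.
Stage 1: m₀ = 803,760 kg, m_f = 803,760 − 613,000 = 190,760 kg; Δv = 263×9.81×ln(4.213) = 2580.0×1.4383 ≈ 3711 m/s.
Stage 2: m₀ = 103,760 kg, m_f = 103,760 − 68,600 = 35,160 kg; Δv = 350×9.81×ln(2.951) = 3433.5×1.0822 ≈ 3716 m/s.
Stage 3: m₀ = 24,360 kg, m_f = 24,360 − 19,700 = 4,660 kg; Δv = 285×9.81×ln(5.227) = 2795.9×1.6539 ≈ 4624 m/s.
Total Δv = 3711 + 3716 + 4624 = 12051 m/s.

Δv ≈ 12100 m/s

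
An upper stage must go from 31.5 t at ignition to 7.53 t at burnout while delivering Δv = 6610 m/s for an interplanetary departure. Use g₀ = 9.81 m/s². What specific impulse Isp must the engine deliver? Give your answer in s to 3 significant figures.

Isp ≈ 471 s

ln(m₀/m_f) = ln(31500/7530) = ln(4.183) = 1.4311.
By the Tsiolkovsky rocket equation, v_e = Δv / ln(m₀/m_f) = 6610 / 1.4311 = 4618.8 m/s.
Isp = v_e / g₀ = 4618.8 / 9.81 = 470.8 s.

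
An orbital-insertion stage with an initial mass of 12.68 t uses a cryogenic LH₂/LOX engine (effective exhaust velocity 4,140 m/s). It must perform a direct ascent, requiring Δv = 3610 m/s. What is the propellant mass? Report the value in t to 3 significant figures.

m₀/m_f = exp(Δv / v_e) = exp(3610 / 4140.0) = exp(0.8720) = 2.3916.
m_f = 12.68 / 2.3916 = 5.30189 t, so propellant = m₀ − m_f = 12.68 − 5.30189 = 7.37811 t.

propellant mass ≈ 7.38 t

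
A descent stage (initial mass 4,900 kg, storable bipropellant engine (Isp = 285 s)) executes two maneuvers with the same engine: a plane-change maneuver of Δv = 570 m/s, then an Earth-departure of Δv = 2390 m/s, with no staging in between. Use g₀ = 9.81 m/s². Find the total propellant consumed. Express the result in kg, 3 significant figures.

total propellant consumed ≈ 3200 kg

v_e = Isp · g₀ = 285 × 9.81 = 2795.9 m/s.
After the first burn: m = 4900 × exp(−570/2795.9) = 4900 × 0.81557 = 3,996.29 kg.
After the second burn: m = 3,996.29 × exp(−2390/2795.9) = 3,996.29 × 0.42535 = 1,699.82 kg.
Total propellant = m₀ − m_final = 4900 − 1,699.82 = 3,200.18 kg.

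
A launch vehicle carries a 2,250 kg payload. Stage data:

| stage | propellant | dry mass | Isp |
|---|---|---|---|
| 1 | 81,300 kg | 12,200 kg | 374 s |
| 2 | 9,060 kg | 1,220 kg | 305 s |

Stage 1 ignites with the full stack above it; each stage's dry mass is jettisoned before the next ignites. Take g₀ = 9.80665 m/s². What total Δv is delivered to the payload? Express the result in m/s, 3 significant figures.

Δv ≈ 9180 m/s

Ignition mass of stage 1 = 81,300+12,200 + 9,060+1,220 + 2,250 = 106,030 kg.
Stage 1: m₀ = 106,030 kg, m_f = 106,030 − 81,300 = 24,730 kg; Δv = 374×9.80665×ln(4.288) = 3667.7×1.4557 ≈ 5339 m/s.
Stage 2: m₀ = 12,530 kg, m_f = 12,530 − 9,060 = 3,470 kg; Δv = 305×9.80665×ln(3.611) = 2991.0×1.2840 ≈ 3840 m/s.
Total Δv = 5339 + 3840 = 9179 m/s.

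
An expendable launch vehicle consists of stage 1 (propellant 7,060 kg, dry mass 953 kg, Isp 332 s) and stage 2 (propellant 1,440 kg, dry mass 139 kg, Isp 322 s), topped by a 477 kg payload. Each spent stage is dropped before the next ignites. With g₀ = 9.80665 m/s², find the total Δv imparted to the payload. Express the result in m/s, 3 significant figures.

Δv ≈ 7740 m/s

Ignition mass of stage 1 = 7,060+953 + 1,440+139 + 477 = 10,069 kg.
Stage 1: m₀ = 10,069 kg, m_f = 10,069 − 7,060 = 3,009 kg; Δv = 332×9.80665×ln(3.346) = 3255.8×1.2079 ≈ 3933 m/s.
Stage 2: m₀ = 2,056 kg, m_f = 2,056 − 1,440 = 616 kg; Δv = 322×9.80665×ln(3.338) = 3157.7×1.2053 ≈ 3806 m/s.
Total Δv = 3933 + 3806 = 7739 m/s.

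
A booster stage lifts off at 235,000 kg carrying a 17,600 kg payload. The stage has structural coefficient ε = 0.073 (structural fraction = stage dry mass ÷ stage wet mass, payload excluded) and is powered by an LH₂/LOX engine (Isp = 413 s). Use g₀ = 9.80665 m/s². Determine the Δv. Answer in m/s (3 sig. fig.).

Stage wet mass = m₀ − payload = 235,000 − 17,600 = 217,400 kg.
Stage dry mass = ε × stage wet mass = 0.073 × 217,400 = 15,870.2 kg.
Burnout mass m_f = stage dry + payload = 15,870.2 + 17,600 = 33,470.2 kg.
v_e = Isp · g₀ = 413 × 9.80665 = 4050.1 m/s.
Δv = v_e · ln(235,000/33,470.2) = 4050.1 × ln(7.021) = 4050.1 × 1.9489 ≈ 7893 m/s.

Δv ≈ 7890 m/s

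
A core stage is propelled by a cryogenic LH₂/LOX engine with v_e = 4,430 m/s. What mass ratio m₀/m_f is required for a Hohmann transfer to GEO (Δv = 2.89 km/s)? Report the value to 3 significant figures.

From the ideal rocket equation, m₀/m_f = exp(Δv / v_e) = exp(2890 / 4430.0) = exp(0.6524) = 1.9201.

mass ratio ≈ 1.92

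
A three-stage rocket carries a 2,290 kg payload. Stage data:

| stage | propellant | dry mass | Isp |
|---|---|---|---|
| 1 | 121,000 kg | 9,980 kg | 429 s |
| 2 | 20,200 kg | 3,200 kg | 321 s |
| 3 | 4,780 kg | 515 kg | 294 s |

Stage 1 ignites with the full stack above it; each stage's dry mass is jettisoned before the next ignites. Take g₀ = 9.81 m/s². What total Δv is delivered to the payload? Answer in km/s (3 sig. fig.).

Ignition mass of stage 1 = 121,000+9,980 + 20,200+3,200 + 4,780+515 + 2,290 = 161,965 kg.
Stage 1: m₀ = 161,965 kg, m_f = 161,965 − 121,000 = 40,965 kg; Δv = 429×9.81×ln(3.954) = 4208.5×1.3747 ≈ 5785 m/s.
Stage 2: m₀ = 30,985 kg, m_f = 30,985 − 20,200 = 10,785 kg; Δv = 321×9.81×ln(2.873) = 3149.0×1.0553 ≈ 3323 m/s.
Stage 3: m₀ = 7,585 kg, m_f = 7,585 − 4,780 = 2,805 kg; Δv = 294×9.81×ln(2.704) = 2884.1×0.9948 ≈ 2869 m/s.
Total Δv = 5785 + 3323 + 2869 = 11977 m/s.

Δv ≈ 12.0 km/s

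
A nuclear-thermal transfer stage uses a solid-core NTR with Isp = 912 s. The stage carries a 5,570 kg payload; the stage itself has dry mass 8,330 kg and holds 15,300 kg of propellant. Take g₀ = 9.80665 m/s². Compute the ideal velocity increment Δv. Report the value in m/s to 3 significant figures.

v_e = Isp · g₀ = 912 × 9.80665 = 8943.7 m/s.
m₀ = payload + dry + propellant = 5,570 + 8,330 + 15,300 = 29,200 kg.
m_f = payload + dry = 5,570 + 8,330 = 13,900 kg.
From the ideal rocket equation, Δv = v_e · ln(m₀/m_f) = 8943.7 × ln(2.101) = 8943.7 × 0.7423 ≈ 6638.7 m/s.

Δv ≈ 6640 m/s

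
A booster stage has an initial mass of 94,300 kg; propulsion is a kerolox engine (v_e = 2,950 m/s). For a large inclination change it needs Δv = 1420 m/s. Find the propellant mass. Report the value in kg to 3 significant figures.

propellant mass ≈ 36000 kg

m₀/m_f = exp(Δv / v_e) = exp(1420 / 2950.0) = exp(0.4814) = 1.6183.
m_f = 94,300 / 1.6183 = 58,271 kg, so propellant = m₀ − m_f = 94,300 − 58,271 = 36,029 kg.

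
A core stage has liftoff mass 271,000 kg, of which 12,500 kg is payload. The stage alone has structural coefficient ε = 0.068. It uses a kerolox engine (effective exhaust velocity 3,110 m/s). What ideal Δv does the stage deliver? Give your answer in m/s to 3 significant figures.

Δv ≈ 6840 m/s

Stage wet mass = m₀ − payload = 271,000 − 12,500 = 258,500 kg.
Stage dry mass = ε × stage wet mass = 0.068 × 258,500 = 17,578 kg.
Burnout mass m_f = stage dry + payload = 17,578 + 12,500 = 30,078 kg.
From the ideal rocket equation, Δv = v_e · ln(271,000/30,078) = 3110.0 × ln(9.01) = 3110.0 × 2.1983 ≈ 6837 m/s.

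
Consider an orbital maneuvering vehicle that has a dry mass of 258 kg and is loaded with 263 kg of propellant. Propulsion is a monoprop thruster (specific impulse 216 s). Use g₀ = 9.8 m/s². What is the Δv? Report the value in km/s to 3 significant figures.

v_e = Isp · g₀ = 216 × 9.8 = 2116.8 m/s.
m₀ = m_dry + m_prop = 258 + 263 = 521 kg.
By the Tsiolkovsky rocket equation, Δv = v_e · ln(m₀/m_f) = 2116.8 × ln(2.019) = 2116.8 × 0.7028 ≈ 1487.7 m/s.

Δv ≈ 1.49 km/s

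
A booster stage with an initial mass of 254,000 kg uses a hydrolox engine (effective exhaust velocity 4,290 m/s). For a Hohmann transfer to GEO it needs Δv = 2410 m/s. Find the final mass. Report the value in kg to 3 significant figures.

m₀/m_f = exp(Δv / v_e) = exp(2410 / 4290.0) = exp(0.5618) = 1.7538.
m_f = m₀ / 1.7538 = 254,000 / 1.7538 = 144,828 kg.

final mass ≈ 145000 kg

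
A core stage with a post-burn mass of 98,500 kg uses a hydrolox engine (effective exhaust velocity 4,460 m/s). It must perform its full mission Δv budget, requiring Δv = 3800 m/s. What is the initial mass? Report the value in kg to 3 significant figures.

From the ideal rocket equation, m₀/m_f = exp(Δv / v_e) = exp(3800 / 4460.0) = exp(0.8520) = 2.3444.
m₀ = m_f × 2.3444 = 98,500 × 2.3444 = 230,923 kg.

initial mass ≈ 231000 kg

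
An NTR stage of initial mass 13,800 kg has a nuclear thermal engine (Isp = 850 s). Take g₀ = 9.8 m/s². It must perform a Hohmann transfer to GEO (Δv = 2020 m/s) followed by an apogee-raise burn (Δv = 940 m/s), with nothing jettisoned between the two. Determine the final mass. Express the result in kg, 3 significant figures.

final mass ≈ 9670 kg

v_e = Isp · g₀ = 850 × 9.8 = 8330.0 m/s.
After the first burn: m = 13800 × exp(−2020/8330.0) = 13800 × 0.78467 = 10,828.4 kg.
After the second burn: m = 10,828.4 × exp(−940/8330.0) = 10,828.4 × 0.89329 = 9,672.9 kg.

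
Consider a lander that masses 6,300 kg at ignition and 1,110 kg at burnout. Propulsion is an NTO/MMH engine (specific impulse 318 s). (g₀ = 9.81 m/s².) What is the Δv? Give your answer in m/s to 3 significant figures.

v_e = Isp · g₀ = 318 × 9.81 = 3119.6 m/s.
By the Tsiolkovsky rocket equation, Δv = v_e · ln(m₀/m_f) = 3119.6 × ln(5.676) = 3119.6 × 1.7362 ≈ 5416.2 m/s.

Δv ≈ 5420 m/s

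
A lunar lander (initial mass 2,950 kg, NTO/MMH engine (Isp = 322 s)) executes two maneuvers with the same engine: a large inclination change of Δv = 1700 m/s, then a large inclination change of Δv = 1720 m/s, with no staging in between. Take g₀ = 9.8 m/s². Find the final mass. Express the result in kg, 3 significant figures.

final mass ≈ 998 kg

v_e = Isp · g₀ = 322 × 9.8 = 3155.6 m/s.
After the first burn: m = 2950 × exp(−1700/3155.6) = 2950 × 0.58349 = 1,721.3 kg.
After the second burn: m = 1,721.3 × exp(−1720/3155.6) = 1,721.3 × 0.57981 = 998.027 kg.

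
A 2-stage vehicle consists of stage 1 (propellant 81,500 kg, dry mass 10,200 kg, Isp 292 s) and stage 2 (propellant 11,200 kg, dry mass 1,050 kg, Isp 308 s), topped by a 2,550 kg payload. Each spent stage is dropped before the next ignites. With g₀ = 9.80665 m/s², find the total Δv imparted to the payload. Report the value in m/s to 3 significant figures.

Δv ≈ 8420 m/s

Ignition mass of stage 1 = 81,500+10,200 + 11,200+1,050 + 2,550 = 106,500 kg.
Stage 1: m₀ = 106,500 kg, m_f = 106,500 − 81,500 = 25,000 kg; Δv = 292×9.80665×ln(4.26) = 2863.5×1.4493 ≈ 4150 m/s.
Stage 2: m₀ = 14,800 kg, m_f = 14,800 − 11,200 = 3,600 kg; Δv = 308×9.80665×ln(4.111) = 3020.4×1.4137 ≈ 4270 m/s.
Total Δv = 4150 + 4270 = 8420 m/s.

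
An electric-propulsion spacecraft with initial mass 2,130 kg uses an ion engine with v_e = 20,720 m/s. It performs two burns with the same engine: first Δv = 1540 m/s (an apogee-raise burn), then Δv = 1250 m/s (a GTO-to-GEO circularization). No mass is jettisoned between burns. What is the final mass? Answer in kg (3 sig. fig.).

final mass ≈ 1860 kg

After the first burn: m = 2130 × exp(−1540/20720.0) = 2130 × 0.92837 = 1,977.43 kg.
After the second burn: m = 1,977.43 × exp(−1250/20720.0) = 1,977.43 × 0.94146 = 1,861.67 kg.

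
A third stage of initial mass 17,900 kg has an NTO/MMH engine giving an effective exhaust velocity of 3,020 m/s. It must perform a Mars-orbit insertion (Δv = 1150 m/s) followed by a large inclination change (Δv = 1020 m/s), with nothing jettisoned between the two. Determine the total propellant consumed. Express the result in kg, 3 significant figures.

After the first burn: m = 17900 × exp(−1150/3020.0) = 17900 × 0.68332 = 12,231.4 kg.
After the second burn: m = 12,231.4 × exp(−1020/3020.0) = 12,231.4 × 0.71337 = 8,725.51 kg.
Total propellant = m₀ − m_final = 17900 − 8,725.51 = 9,174.49 kg.

total propellant consumed ≈ 9170 kg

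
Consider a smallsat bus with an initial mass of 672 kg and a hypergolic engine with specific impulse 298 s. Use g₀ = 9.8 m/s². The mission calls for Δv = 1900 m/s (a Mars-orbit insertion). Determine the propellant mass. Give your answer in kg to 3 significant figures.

propellant mass ≈ 321 kg

v_e = Isp · g₀ = 298 × 9.8 = 2920.4 m/s.
Rocket equation: m₀/m_f = exp(Δv / v_e) = exp(1900 / 2920.4) = exp(0.6506) = 1.9167.
m_f = 672 / 1.9167 = 350.603 kg, so propellant = m₀ − m_f = 672 − 350.603 = 321.397 kg.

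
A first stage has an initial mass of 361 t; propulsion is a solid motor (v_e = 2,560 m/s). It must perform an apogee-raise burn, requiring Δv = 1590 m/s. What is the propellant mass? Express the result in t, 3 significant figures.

m₀/m_f = exp(Δv / v_e) = exp(1590 / 2560.0) = exp(0.6211) = 1.8610.
m_f = 361 / 1.8610 = 193.982 t, so propellant = m₀ − m_f = 361 − 193.982 = 167.018 t.

propellant mass ≈ 167 t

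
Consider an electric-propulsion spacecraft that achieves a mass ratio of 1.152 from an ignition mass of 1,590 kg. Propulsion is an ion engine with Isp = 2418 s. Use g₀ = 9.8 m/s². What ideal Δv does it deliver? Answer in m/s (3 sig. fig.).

v_e = Isp · g₀ = 2418 × 9.8 = 23696.4 m/s.
By the Tsiolkovsky rocket equation, Δv = v_e · ln(1.152) = 23696.4 × 0.1415 ≈ 3353.0 m/s.

Δv ≈ 3350 m/s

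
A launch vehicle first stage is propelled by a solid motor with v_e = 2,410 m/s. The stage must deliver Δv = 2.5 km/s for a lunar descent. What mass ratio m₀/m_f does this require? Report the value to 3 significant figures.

mass ratio ≈ 2.82

m₀/m_f = exp(Δv / v_e) = exp(2500 / 2410.0) = exp(1.0373) = 2.8217.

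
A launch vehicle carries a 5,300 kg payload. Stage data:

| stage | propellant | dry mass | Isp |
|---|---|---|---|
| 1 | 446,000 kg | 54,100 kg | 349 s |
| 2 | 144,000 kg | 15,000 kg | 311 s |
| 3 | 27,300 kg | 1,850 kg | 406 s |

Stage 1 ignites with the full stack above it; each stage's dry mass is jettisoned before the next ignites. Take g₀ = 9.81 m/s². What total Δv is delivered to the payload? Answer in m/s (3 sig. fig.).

Ignition mass of stage 1 = 446,000+54,100 + 144,000+15,000 + 27,300+1,850 + 5,300 = 693,550 kg.
Stage 1: m₀ = 693,550 kg, m_f = 693,550 − 446,000 = 247,550 kg; Δv = 349×9.81×ln(2.802) = 3423.7×1.0302 ≈ 3527 m/s.
Stage 2: m₀ = 193,450 kg, m_f = 193,450 − 144,000 = 49,450 kg; Δv = 311×9.81×ln(3.912) = 3050.9×1.3641 ≈ 4162 m/s.
Stage 3: m₀ = 34,450 kg, m_f = 34,450 − 27,300 = 7,150 kg; Δv = 406×9.81×ln(4.818) = 3982.9×1.5724 ≈ 6263 m/s.
Total Δv = 3527 + 4162 + 6263 = 13952 m/s.

Δv ≈ 14000 m/s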